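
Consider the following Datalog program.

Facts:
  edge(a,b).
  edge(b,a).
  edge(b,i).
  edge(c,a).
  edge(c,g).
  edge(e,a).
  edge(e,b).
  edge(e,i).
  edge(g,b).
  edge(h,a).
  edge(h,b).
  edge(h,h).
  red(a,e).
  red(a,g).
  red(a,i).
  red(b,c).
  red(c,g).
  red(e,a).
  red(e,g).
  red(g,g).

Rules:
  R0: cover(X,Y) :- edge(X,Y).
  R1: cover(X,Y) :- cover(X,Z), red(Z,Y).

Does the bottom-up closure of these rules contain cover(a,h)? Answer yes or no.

no

round 1: derive cover(a,b) via R0 from edge(a,b)
round 1: derive cover(b,a) via R0 from edge(b,a)
round 1: derive cover(b,i) via R0 from edge(b,i)
round 1: derive cover(c,a) via R0 from edge(c,a)
round 1: derive cover(c,g) via R0 from edge(c,g)
round 1: derive cover(e,a) via R0 from edge(e,a)
round 1: derive cover(e,b) via R0 from edge(e,b)
round 1: derive cover(e,i) via R0 from edge(e,i)
round 1: derive cover(g,b) via R0 from edge(g,b)
round 1: derive cover(h,a) via R0 from edge(h,a)
round 1: derive cover(h,b) via R0 from edge(h,b)
round 1: derive cover(h,h) via R0 from edge(h,h)
round 2: derive cover(a,c) via R1 from cover(a,b), red(b,c)
round 2: derive cover(b,e) via R1 from cover(b,a), red(a,e)
round 2: derive cover(b,g) via R1 from cover(b,a), red(a,g)
round 2: derive cover(c,e) via R1 from cover(c,a), red(a,e)
round 2: derive cover(c,i) via R1 from cover(c,a), red(a,i)
round 2: derive cover(e,c) via R1 from cover(e,b), red(b,c)
round 2: derive cover(e,e) via R1 from cover(e,a), red(a,e)
round 2: derive cover(e,g) via R1 from cover(e,a), red(a,g)
round 2: derive cover(g,c) via R1 from cover(g,b), red(b,c)
round 2: derive cover(h,c) via R1 from cover(h,b), red(b,c)
round 2: derive cover(h,e) via R1 from cover(h,a), red(a,e)
round 2: derive cover(h,g) via R1 from cover(h,a), red(a,g)
round 2: derive cover(h,i) via R1 from cover(h,a), red(a,i)
round 3: derive cover(a,g) via R1 from cover(a,c), red(c,g)
round 3: derive cover(g,g) via R1 from cover(g,c), red(c,g)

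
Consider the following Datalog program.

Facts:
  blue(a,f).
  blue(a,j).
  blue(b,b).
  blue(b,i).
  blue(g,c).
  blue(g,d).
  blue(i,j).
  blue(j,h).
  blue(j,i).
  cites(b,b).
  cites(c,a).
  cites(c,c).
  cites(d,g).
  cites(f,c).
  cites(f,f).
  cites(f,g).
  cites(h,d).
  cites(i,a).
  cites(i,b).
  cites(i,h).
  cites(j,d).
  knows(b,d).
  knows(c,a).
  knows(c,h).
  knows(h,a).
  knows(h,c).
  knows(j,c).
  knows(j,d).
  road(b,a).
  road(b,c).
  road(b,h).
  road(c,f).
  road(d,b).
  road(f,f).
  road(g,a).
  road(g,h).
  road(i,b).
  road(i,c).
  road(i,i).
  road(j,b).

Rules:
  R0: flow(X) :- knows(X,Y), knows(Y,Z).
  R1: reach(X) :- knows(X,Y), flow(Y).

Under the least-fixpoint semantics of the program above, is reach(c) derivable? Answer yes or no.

yes

round 1: derive flow(c) via R0 from knows(c,h), knows(h,a)
round 1: derive flow(h) via R0 from knows(h,c), knows(c,a)
round 1: derive flow(j) via R0 from knows(j,c), knows(c,a)
round 2: derive reach(c) via R1 from knows(c,h), flow(h)
round 2: derive reach(h) via R1 from knows(h,c), flow(c)
round 2: derive reach(j) via R1 from knows(j,c), flow(c)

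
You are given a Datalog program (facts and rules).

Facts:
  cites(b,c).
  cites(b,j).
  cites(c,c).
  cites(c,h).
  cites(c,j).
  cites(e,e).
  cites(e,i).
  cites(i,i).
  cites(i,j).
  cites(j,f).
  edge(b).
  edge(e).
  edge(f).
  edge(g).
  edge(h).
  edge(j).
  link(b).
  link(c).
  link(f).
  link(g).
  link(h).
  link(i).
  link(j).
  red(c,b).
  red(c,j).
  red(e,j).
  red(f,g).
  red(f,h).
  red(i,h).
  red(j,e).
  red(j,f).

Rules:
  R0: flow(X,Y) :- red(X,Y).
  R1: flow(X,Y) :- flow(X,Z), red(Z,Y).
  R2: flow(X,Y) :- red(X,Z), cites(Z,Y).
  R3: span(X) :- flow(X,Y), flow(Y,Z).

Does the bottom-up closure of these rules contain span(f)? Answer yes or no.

no

round 1: derive flow(c,b) via R0 from red(c,b)
round 1: derive flow(c,j) via R0 from red(c,j)
round 1: derive flow(e,j) via R0 from red(e,j)
round 1: derive flow(f,g) via R0 from red(f,g)
round 1: derive flow(f,h) via R0 from red(f,h)
round 1: derive flow(i,h) via R0 from red(i,h)
round 1: derive flow(j,e) via R0 from red(j,e)
round 1: derive flow(j,f) via R0 from red(j,f)
round 1: derive flow(c,c) via R2 from red(c,b), cites(b,c)
round 1: derive flow(c,f) via R2 from red(c,j), cites(j,f)
round 1: derive flow(e,f) via R2 from red(e,j), cites(j,f)
round 1: derive flow(j,i) via R2 from red(j,e), cites(e,i)
round 2: derive flow(c,e) via R1 from flow(c,j), red(j,e)
round 2: derive flow(c,g) via R1 from flow(c,f), red(f,g)
round 2: derive flow(c,h) via R1 from flow(c,f), red(f,h)
round 2: derive flow(e,e) via R1 from flow(e,j), red(j,e)
round 2: derive flow(e,g) via R1 from flow(e,f), red(f,g)
round 2: derive flow(e,h) via R1 from flow(e,f), red(f,h)
round 2: derive flow(j,g) via R1 from flow(j,f), red(f,g)
round 2: derive flow(j,h) via R1 from flow(j,f), red(f,h)
round 2: derive flow(j,j) via R1 from flow(j,e), red(e,j)
round 2: derive span(c) via R3 from flow(c,c), flow(c,b)
round 2: derive span(e) via R3 from flow(e,f), flow(f,g)
round 2: derive span(j) via R3 from flow(j,e), flow(e,f)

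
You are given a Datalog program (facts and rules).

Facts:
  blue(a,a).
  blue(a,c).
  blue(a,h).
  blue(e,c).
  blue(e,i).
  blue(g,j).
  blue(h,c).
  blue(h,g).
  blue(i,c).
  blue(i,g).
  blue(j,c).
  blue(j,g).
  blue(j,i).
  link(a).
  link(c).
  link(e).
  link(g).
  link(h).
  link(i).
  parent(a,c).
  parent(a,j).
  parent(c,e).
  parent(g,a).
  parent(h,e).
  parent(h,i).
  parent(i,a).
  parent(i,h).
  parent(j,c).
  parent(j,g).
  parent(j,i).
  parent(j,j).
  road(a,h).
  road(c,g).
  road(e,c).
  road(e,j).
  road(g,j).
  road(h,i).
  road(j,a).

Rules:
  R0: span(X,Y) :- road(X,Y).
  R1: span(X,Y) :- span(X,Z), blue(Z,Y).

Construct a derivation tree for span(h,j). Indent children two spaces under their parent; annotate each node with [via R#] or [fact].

span(h,j)  [via R1]
  span(h,g)  [via R1]
    span(h,i)  [via R0]
      road(h,i)  [fact]
    blue(i,g)  [fact]
  blue(g,j)  [fact]

round 1: derive span(a,h) via R0 from road(a,h)
round 1: derive span(c,g) via R0 from road(c,g)
round 1: derive span(e,c) via R0 from road(e,c)
round 1: derive span(e,j) via R0 from road(e,j)
round 1: derive span(g,j) via R0 from road(g,j)
round 1: derive span(h,i) via R0 from road(h,i)
round 1: derive span(j,a) via R0 from road(j,a)
round 2: derive span(a,c) via R1 from span(a,h), blue(h,c)
round 2: derive span(a,g) via R1 from span(a,h), blue(h,g)
round 2: derive span(c,j) via R1 from span(c,g), blue(g,j)
round 2: derive span(e,g) via R1 from span(e,j), blue(j,g)
round 2: derive span(e,i) via R1 from span(e,j), blue(j,i)
round 2: derive span(g,c) via R1 from span(g,j), blue(j,c)
round 2: derive span(g,g) via R1 from span(g,j), blue(j,g)
round 2: derive span(g,i) via R1 from span(g,j), blue(j,i)
round 2: derive span(h,c) via R1 from span(h,i), blue(i,c)
round 2: derive span(h,g) via R1 from span(h,i), blue(i,g)
round 2: derive span(j,c) via R1 from span(j,a), blue(a,c)
round 2: derive span(j,h) via R1 from span(j,a), blue(a,h)
round 3: derive span(a,j) via R1 from span(a,g), blue(g,j)
round 3: derive span(c,c) via R1 from span(c,j), blue(j,c)
round 3: derive span(c,i) via R1 from span(c,j), blue(j,i)
round 3: derive span(h,j) via R1 from span(h,g), blue(g,j)
round 3: derive span(j,g) via R1 from span(j,h), blue(h,g)
round 4: derive span(a,i) via R1 from span(a,j), blue(j,i)
round 4: derive span(j,j) via R1 from span(j,g), blue(g,j)
round 5: derive span(j,i) via R1 from span(j,j), blue(j,i)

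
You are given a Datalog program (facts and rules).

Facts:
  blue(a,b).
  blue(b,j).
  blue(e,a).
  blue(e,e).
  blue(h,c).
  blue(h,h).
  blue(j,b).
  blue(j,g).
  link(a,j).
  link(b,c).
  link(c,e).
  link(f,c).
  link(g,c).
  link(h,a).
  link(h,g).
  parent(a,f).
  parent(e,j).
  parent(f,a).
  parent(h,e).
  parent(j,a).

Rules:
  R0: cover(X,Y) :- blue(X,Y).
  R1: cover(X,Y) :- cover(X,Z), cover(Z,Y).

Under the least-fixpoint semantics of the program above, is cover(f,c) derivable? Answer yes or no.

round 1: derive cover(a,b) via R0 from blue(a,b)
round 1: derive cover(b,j) via R0 from blue(b,j)
round 1: derive cover(e,a) via R0 from blue(e,a)
round 1: derive cover(e,e) via R0 from blue(e,e)
round 1: derive cover(h,c) via R0 from blue(h,c)
round 1: derive cover(h,h) via R0 from blue(h,h)
round 1: derive cover(j,b) via R0 from blue(j,b)
round 1: derive cover(j,g) via R0 from blue(j,g)
round 2: derive cover(a,j) via R1 from cover(a,b), cover(b,j)
round 2: derive cover(b,b) via R1 from cover(b,j), cover(j,b)
round 2: derive cover(b,g) via R1 from cover(b,j), cover(j,g)
round 2: derive cover(e,b) via R1 from cover(e,a), cover(a,b)
round 2: derive cover(j,j) via R1 from cover(j,b), cover(b,j)
round 3: derive cover(a,g) via R1 from cover(a,b), cover(b,g)
round 3: derive cover(e,g) via R1 from cover(e,b), cover(b,g)
round 3: derive cover(e,j) via R1 from cover(e,a), cover(a,j)

no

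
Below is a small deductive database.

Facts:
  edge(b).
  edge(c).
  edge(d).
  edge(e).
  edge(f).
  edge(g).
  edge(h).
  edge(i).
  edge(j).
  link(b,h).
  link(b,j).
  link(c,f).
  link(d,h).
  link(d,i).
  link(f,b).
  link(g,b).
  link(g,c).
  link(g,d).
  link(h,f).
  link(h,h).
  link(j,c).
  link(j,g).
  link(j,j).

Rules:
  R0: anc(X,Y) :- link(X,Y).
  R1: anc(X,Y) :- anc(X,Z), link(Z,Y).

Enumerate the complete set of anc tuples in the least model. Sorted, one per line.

round 1: derive anc(b,h) via R0 from link(b,h)
round 1: derive anc(b,j) via R0 from link(b,j)
round 1: derive anc(c,f) via R0 from link(c,f)
round 1: derive anc(d,h) via R0 from link(d,h)
round 1: derive anc(d,i) via R0 from link(d,i)
round 1: derive anc(f,b) via R0 from link(f,b)
round 1: derive anc(g,b) via R0 from link(g,b)
round 1: derive anc(g,c) via R0 from link(g,c)
round 1: derive anc(g,d) via R0 from link(g,d)
round 1: derive anc(h,f) via R0 from link(h,f)
round 1: derive anc(h,h) via R0 from link(h,h)
round 1: derive anc(j,c) via R0 from link(j,c)
round 1: derive anc(j,g) via R0 from link(j,g)
round 1: derive anc(j,j) via R0 from link(j,j)
round 2: derive anc(b,c) via R1 from anc(b,j), link(j,c)
round 2: derive anc(b,f) via R1 from anc(b,h), link(h,f)
round 2: derive anc(b,g) via R1 from anc(b,j), link(j,g)
round 2: derive anc(c,b) via R1 from anc(c,f), link(f,b)
round 2: derive anc(d,f) via R1 from anc(d,h), link(h,f)
round 2: derive anc(f,h) via R1 from anc(f,b), link(b,h)
round 2: derive anc(f,j) via R1 from anc(f,b), link(b,j)
round 2: derive anc(g,f) via R1 from anc(g,c), link(c,f)
round 2: derive anc(g,h) via R1 from anc(g,b), link(b,h)
round 2: derive anc(g,i) via R1 from anc(g,d), link(d,i)
round 2: derive anc(g,j) via R1 from anc(g,b), link(b,j)
round 2: derive anc(h,b) via R1 from anc(h,f), link(f,b)
round 2: derive anc(j,b) via R1 from anc(j,g), link(g,b)
round 2: derive anc(j,d) via R1 from anc(j,g), link(g,d)
round 2: derive anc(j,f) via R1 from anc(j,c), link(c,f)
round 3: derive anc(b,b) via R1 from anc(b,f), link(f,b)
round 3: derive anc(b,d) via R1 from anc(b,g), link(g,d)
round 3: derive anc(c,h) via R1 from anc(c,b), link(b,h)
round 3: derive anc(c,j) via R1 from anc(c,b), link(b,j)
round 3: derive anc(d,b) via R1 from anc(d,f), link(f,b)
round 3: derive anc(f,c) via R1 from anc(f,j), link(j,c)
round 3: derive anc(f,f) via R1 from anc(f,h), link(h,f)
round 3: derive anc(f,g) via R1 from anc(f,j), link(j,g)
round 3: derive anc(g,g) via R1 from anc(g,j), link(j,g)
round 3: derive anc(h,j) via R1 from anc(h,b), link(b,j)
round 3: derive anc(j,h) via R1 from anc(j,b), link(b,h)
round 3: derive anc(j,i) via R1 from anc(j,d), link(d,i)
round 4: derive anc(b,i) via R1 from anc(b,d), link(d,i)
round 4: derive anc(c,c) via R1 from anc(c,j), link(j,c)
round 4: derive anc(c,g) via R1 from anc(c,j), link(j,g)
round 4: derive anc(d,j) via R1 from anc(d,b), link(b,j)
round 4: derive anc(f,d) via R1 from anc(f,g), link(g,d)
round 4: derive anc(h,c) via R1 from anc(h,j), link(j,c)
round 4: derive anc(h,g) via R1 from anc(h,j), link(j,g)
round 5: derive anc(c,d) via R1 from anc(c,g), link(g,d)
round 5: derive anc(d,c) via R1 from anc(d,j), link(j,c)
round 5: derive anc(d,g) via R1 from anc(d,j), link(j,g)
round 5: derive anc(f,i) via R1 from anc(f,d), link(d,i)
round 5: derive anc(h,d) via R1 from anc(h,g), link(g,d)
round 6: derive anc(c,i) via R1 from anc(c,d), link(d,i)
round 6: derive anc(d,d) via R1 from anc(d,g), link(g,d)
round 6: derive anc(h,i) via R1 from anc(h,d), link(d,i)

anc(b,b)
anc(b,c)
anc(b,d)
anc(b,f)
anc(b,g)
anc(b,h)
anc(b,i)
anc(b,j)
anc(c,b)
anc(c,c)
anc(c,d)
anc(c,f)
anc(c,g)
anc(c,h)
anc(c,i)
anc(c,j)
anc(d,b)
anc(d,c)
anc(d,d)
anc(d,f)
anc(d,g)
anc(d,h)
anc(d,i)
anc(d,j)
anc(f,b)
anc(f,c)
anc(f,d)
anc(f,f)
anc(f,g)
anc(f,h)
anc(f,i)
anc(f,j)
anc(g,b)
anc(g,c)
anc(g,d)
anc(g,f)
anc(g,g)
anc(g,h)
anc(g,i)
anc(g,j)
anc(h,b)
anc(h,c)
anc(h,d)
anc(h,f)
anc(h,g)
anc(h,h)
anc(h,i)
anc(h,j)
anc(j,b)
anc(j,c)
anc(j,d)
anc(j,f)
anc(j,g)
anc(j,h)
anc(j,i)
anc(j,j)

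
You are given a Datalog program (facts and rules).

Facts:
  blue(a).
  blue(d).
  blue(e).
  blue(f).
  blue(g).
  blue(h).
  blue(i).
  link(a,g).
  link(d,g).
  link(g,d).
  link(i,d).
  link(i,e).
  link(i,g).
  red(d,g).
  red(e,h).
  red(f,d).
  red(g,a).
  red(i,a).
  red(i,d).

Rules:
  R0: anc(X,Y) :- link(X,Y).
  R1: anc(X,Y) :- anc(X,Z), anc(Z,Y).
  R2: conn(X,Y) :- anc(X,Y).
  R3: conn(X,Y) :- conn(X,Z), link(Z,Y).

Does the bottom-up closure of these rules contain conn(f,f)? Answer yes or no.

round 1: derive anc(a,g) via R0 from link(a,g)
round 1: derive anc(d,g) via R0 from link(d,g)
round 1: derive anc(g,d) via R0 from link(g,d)
round 1: derive anc(i,d) via R0 from link(i,d)
round 1: derive anc(i,e) via R0 from link(i,e)
round 1: derive anc(i,g) via R0 from link(i,g)
round 2: derive anc(a,d) via R1 from anc(a,g), anc(g,d)
round 2: derive anc(d,d) via R1 from anc(d,g), anc(g,d)
round 2: derive anc(g,g) via R1 from anc(g,d), anc(d,g)
round 2: derive conn(a,g) via R2 from anc(a,g)
round 2: derive conn(d,g) via R2 from anc(d,g)
round 2: derive conn(g,d) via R2 from anc(g,d)
round 2: derive conn(i,d) via R2 from anc(i,d)
round 2: derive conn(i,e) via R2 from anc(i,e)
round 2: derive conn(i,g) via R2 from anc(i,g)
round 3: derive conn(a,d) via R2 from anc(a,d)
round 3: derive conn(d,d) via R2 from anc(d,d)
round 3: derive conn(g,g) via R2 from anc(g,g)

no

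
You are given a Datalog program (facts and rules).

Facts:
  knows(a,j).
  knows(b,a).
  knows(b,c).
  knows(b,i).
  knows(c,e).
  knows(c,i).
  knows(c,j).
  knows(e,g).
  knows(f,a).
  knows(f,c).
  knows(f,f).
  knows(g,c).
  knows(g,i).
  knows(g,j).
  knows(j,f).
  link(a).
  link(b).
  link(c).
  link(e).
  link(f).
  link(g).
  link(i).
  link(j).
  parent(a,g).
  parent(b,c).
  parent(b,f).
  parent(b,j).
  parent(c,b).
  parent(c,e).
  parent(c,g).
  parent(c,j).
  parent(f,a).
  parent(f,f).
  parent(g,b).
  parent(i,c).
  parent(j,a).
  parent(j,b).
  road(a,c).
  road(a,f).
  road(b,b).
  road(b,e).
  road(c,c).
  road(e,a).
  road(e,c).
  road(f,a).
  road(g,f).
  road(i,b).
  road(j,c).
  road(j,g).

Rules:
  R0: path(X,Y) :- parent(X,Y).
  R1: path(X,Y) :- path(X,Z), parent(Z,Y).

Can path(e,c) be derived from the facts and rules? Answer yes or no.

round 1: derive path(a,g) via R0 from parent(a,g)
round 1: derive path(b,c) via R0 from parent(b,c)
round 1: derive path(b,f) via R0 from parent(b,f)
round 1: derive path(b,j) via R0 from parent(b,j)
round 1: derive path(c,b) via R0 from parent(c,b)
round 1: derive path(c,e) via R0 from parent(c,e)
round 1: derive path(c,g) via R0 from parent(c,g)
round 1: derive path(c,j) via R0 from parent(c,j)
round 1: derive path(f,a) via R0 from parent(f,a)
round 1: derive path(f,f) via R0 from parent(f,f)
round 1: derive path(g,b) via R0 from parent(g,b)
round 1: derive path(i,c) via R0 from parent(i,c)
round 1: derive path(j,a) via R0 from parent(j,a)
round 1: derive path(j,b) via R0 from parent(j,b)
round 2: derive path(a,b) via R1 from path(a,g), parent(g,b)
round 2: derive path(b,a) via R1 from path(b,f), parent(f,a)
round 2: derive path(b,b) via R1 from path(b,c), parent(c,b)
round 2: derive path(b,e) via R1 from path(b,c), parent(c,e)
round 2: derive path(b,g) via R1 from path(b,c), parent(c,g)
round 2: derive path(c,a) via R1 from path(c,j), parent(j,a)
round 2: derive path(c,c) via R1 from path(c,b), parent(b,c)
round 2: derive path(c,f) via R1 from path(c,b), parent(b,f)
round 2: derive path(f,g) via R1 from path(f,a), parent(a,g)
round 2: derive path(g,c) via R1 from path(g,b), parent(b,c)
round 2: derive path(g,f) via R1 from path(g,b), parent(b,f)
round 2: derive path(g,j) via R1 from path(g,b), parent(b,j)
round 2: derive path(i,b) via R1 from path(i,c), parent(c,b)
round 2: derive path(i,e) via R1 from path(i,c), parent(c,e)
round 2: derive path(i,g) via R1 from path(i,c), parent(c,g)
round 2: derive path(i,j) via R1 from path(i,c), parent(c,j)
round 2: derive path(j,c) via R1 from path(j,b), parent(b,c)
round 2: derive path(j,f) via R1 from path(j,b), parent(b,f)
round 2: derive path(j,g) via R1 from path(j,a), parent(a,g)
round 2: derive path(j,j) via R1 from path(j,b), parent(b,j)
round 3: derive path(a,c) via R1 from path(a,b), parent(b,c)
round 3: derive path(a,f) via R1 from path(a,b), parent(b,f)
round 3: derive path(a,j) via R1 from path(a,b), parent(b,j)
round 3: derive path(f,b) via R1 from path(f,g), parent(g,b)
round 3: derive path(g,a) via R1 from path(g,f), parent(f,a)
round 3: derive path(g,e) via R1 from path(g,c), parent(c,e)
round 3: derive path(g,g) via R1 from path(g,c), parent(c,g)
round 3: derive path(i,a) via R1 from path(i,j), parent(j,a)
round 3: derive path(i,f) via R1 from path(i,b), parent(b,f)
round 3: derive path(j,e) via R1 from path(j,c), parent(c,e)
round 4: derive path(a,a) via R1 from path(a,f), parent(f,a)
round 4: derive path(a,e) via R1 from path(a,c), parent(c,e)
round 4: derive path(f,c) via R1 from path(f,b), parent(b,c)
round 4: derive path(f,j) via R1 from path(f,b), parent(b,j)
round 5: derive path(f,e) via R1 from path(f,c), parent(c,e)

no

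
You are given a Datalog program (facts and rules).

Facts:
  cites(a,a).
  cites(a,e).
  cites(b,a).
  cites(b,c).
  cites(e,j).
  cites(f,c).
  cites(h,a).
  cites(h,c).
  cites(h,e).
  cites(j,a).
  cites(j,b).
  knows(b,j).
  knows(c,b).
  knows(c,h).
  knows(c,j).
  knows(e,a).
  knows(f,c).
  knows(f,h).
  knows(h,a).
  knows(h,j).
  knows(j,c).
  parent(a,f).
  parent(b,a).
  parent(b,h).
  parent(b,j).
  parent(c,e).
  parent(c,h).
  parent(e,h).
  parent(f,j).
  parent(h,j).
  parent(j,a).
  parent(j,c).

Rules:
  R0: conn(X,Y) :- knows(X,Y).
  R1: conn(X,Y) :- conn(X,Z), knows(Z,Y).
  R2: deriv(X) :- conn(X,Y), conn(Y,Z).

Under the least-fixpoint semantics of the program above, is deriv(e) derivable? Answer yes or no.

no

round 1: derive conn(b,j) via R0 from knows(b,j)
round 1: derive conn(c,b) via R0 from knows(c,b)
round 1: derive conn(c,h) via R0 from knows(c,h)
round 1: derive conn(c,j) via R0 from knows(c,j)
round 1: derive conn(e,a) via R0 from knows(e,a)
round 1: derive conn(f,c) via R0 from knows(f,c)
round 1: derive conn(f,h) via R0 from knows(f,h)
round 1: derive conn(h,a) via R0 from knows(h,a)
round 1: derive conn(h,j) via R0 from knows(h,j)
round 1: derive conn(j,c) via R0 from knows(j,c)
round 2: derive conn(b,c) via R1 from conn(b,j), knows(j,c)
round 2: derive conn(c,a) via R1 from conn(c,h), knows(h,a)
round 2: derive conn(c,c) via R1 from conn(c,j), knows(j,c)
round 2: derive conn(f,a) via R1 from conn(f,h), knows(h,a)
round 2: derive conn(f,b) via R1 from conn(f,c), knows(c,b)
round 2: derive conn(f,j) via R1 from conn(f,c), knows(c,j)
round 2: derive conn(h,c) via R1 from conn(h,j), knows(j,c)
round 2: derive conn(j,b) via R1 from conn(j,c), knows(c,b)
round 2: derive conn(j,h) via R1 from conn(j,c), knows(c,h)
round 2: derive conn(j,j) via R1 from conn(j,c), knows(c,j)
round 2: derive deriv(b) via R2 from conn(b,j), conn(j,c)
round 2: derive deriv(c) via R2 from conn(c,b), conn(b,j)
round 2: derive deriv(f) via R2 from conn(f,c), conn(c,b)
round 2: derive deriv(h) via R2 from conn(h,j), conn(j,c)
round 2: derive deriv(j) via R2 from conn(j,c), conn(c,b)
round 3: derive conn(b,b) via R1 from conn(b,c), knows(c,b)
round 3: derive conn(b,h) via R1 from conn(b,c), knows(c,h)
round 3: derive conn(h,b) via R1 from conn(h,c), knows(c,b)
round 3: derive conn(h,h) via R1 from conn(h,c), knows(c,h)
round 3: derive conn(j,a) via R1 from conn(j,h), knows(h,a)
round 4: derive conn(b,a) via R1 from conn(b,h), knows(h,a)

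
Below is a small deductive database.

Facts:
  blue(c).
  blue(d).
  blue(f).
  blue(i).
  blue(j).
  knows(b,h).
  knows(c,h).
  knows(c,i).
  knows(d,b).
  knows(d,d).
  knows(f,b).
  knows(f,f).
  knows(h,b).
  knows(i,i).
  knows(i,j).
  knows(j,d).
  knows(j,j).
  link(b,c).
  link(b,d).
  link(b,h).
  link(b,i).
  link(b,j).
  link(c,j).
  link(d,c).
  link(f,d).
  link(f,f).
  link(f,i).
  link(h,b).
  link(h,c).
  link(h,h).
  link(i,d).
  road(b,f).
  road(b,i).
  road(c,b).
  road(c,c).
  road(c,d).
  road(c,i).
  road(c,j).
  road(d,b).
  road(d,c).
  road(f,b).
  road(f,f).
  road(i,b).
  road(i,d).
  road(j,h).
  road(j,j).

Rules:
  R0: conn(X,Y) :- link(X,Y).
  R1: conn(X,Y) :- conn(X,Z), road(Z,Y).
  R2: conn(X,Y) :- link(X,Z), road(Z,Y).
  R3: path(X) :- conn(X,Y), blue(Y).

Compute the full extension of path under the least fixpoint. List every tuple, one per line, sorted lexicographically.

round 1: derive conn(b,c) via R0 from link(b,c)
round 1: derive conn(b,d) via R0 from link(b,d)
round 1: derive conn(b,h) via R0 from link(b,h)
round 1: derive conn(b,i) via R0 from link(b,i)
round 1: derive conn(b,j) via R0 from link(b,j)
round 1: derive conn(c,j) via R0 from link(c,j)
round 1: derive conn(d,c) via R0 from link(d,c)
round 1: derive conn(f,d) via R0 from link(f,d)
round 1: derive conn(f,f) via R0 from link(f,f)
round 1: derive conn(f,i) via R0 from link(f,i)
round 1: derive conn(h,b) via R0 from link(h,b)
round 1: derive conn(h,c) via R0 from link(h,c)
round 1: derive conn(h,h) via R0 from link(h,h)
round 1: derive conn(i,d) via R0 from link(i,d)
round 1: derive conn(b,b) via R2 from link(b,c), road(c,b)
round 1: derive conn(c,h) via R2 from link(c,j), road(j,h)
round 1: derive conn(d,b) via R2 from link(d,c), road(c,b)
round 1: derive conn(d,d) via R2 from link(d,c), road(c,d)
round 1: derive conn(d,i) via R2 from link(d,c), road(c,i)
round 1: derive conn(d,j) via R2 from link(d,c), road(c,j)
round 1: derive conn(f,b) via R2 from link(f,d), road(d,b)
round 1: derive conn(f,c) via R2 from link(f,d), road(d,c)
round 1: derive conn(h,d) via R2 from link(h,c), road(c,d)
round 1: derive conn(h,f) via R2 from link(h,b), road(b,f)
round 1: derive conn(h,i) via R2 from link(h,b), road(b,i)
round 1: derive conn(h,j) via R2 from link(h,c), road(c,j)
round 1: derive conn(i,b) via R2 from link(i,d), road(d,b)
round 1: derive conn(i,c) via R2 from link(i,d), road(d,c)
round 2: derive conn(b,f) via R1 from conn(b,b), road(b,f)
round 2: derive conn(d,f) via R1 from conn(d,b), road(b,f)
round 2: derive conn(d,h) via R1 from conn(d,j), road(j,h)
round 2: derive conn(f,j) via R1 from conn(f,c), road(c,j)
round 2: derive conn(i,f) via R1 from conn(i,b), road(b,f)
round 2: derive conn(i,i) via R1 from conn(i,b), road(b,i)
round 2: derive conn(i,j) via R1 from conn(i,c), road(c,j)
round 2: derive path(b) via R3 from conn(b,c), blue(c)
round 2: derive path(c) via R3 from conn(c,j), blue(j)
round 2: derive path(d) via R3 from conn(d,c), blue(c)
round 2: derive path(f) via R3 from conn(f,c), blue(c)
round 2: derive path(h) via R3 from conn(h,c), blue(c)
round 2: derive path(i) via R3 from conn(i,c), blue(c)
round 3: derive conn(f,h) via R1 from conn(f,j), road(j,h)
round 3: derive conn(i,h) via R1 from conn(i,j), road(j,h)

path(b)
path(c)
path(d)
path(f)
path(h)
path(i)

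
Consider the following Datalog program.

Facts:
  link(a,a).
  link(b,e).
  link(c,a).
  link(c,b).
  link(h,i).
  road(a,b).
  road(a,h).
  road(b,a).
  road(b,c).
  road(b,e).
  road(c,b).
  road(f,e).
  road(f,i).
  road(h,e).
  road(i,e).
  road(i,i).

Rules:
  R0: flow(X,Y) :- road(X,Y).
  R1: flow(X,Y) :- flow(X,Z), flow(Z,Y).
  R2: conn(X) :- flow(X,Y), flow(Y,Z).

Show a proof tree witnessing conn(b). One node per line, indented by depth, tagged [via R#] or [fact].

conn(b)  [via R2]
  flow(b,a)  [via R0]
    road(b,a)  [fact]
  flow(a,b)  [via R0]
    road(a,b)  [fact]

round 1: derive flow(a,b) via R0 from road(a,b)
round 1: derive flow(a,h) via R0 from road(a,h)
round 1: derive flow(b,a) via R0 from road(b,a)
round 1: derive flow(b,c) via R0 from road(b,c)
round 1: derive flow(b,e) via R0 from road(b,e)
round 1: derive flow(c,b) via R0 from road(c,b)
round 1: derive flow(f,e) via R0 from road(f,e)
round 1: derive flow(f,i) via R0 from road(f,i)
round 1: derive flow(h,e) via R0 from road(h,e)
round 1: derive flow(i,e) via R0 from road(i,e)
round 1: derive flow(i,i) via R0 from road(i,i)
round 2: derive flow(a,a) via R1 from flow(a,b), flow(b,a)
round 2: derive flow(a,c) via R1 from flow(a,b), flow(b,c)
round 2: derive flow(a,e) via R1 from flow(a,b), flow(b,e)
round 2: derive flow(b,b) via R1 from flow(b,a), flow(a,b)
round 2: derive flow(b,h) via R1 from flow(b,a), flow(a,h)
round 2: derive flow(c,a) via R1 from flow(c,b), flow(b,a)
round 2: derive flow(c,c) via R1 from flow(c,b), flow(b,c)
round 2: derive flow(c,e) via R1 from flow(c,b), flow(b,e)
round 2: derive conn(a) via R2 from flow(a,b), flow(b,a)
round 2: derive conn(b) via R2 from flow(b,a), flow(a,b)
round 2: derive conn(c) via R2 from flow(c,b), flow(b,a)
round 2: derive conn(f) via R2 from flow(f,i), flow(i,e)
round 2: derive conn(i) via R2 from flow(i,i), flow(i,e)
round 3: derive flow(c,h) via R1 from flow(c,a), flow(a,h)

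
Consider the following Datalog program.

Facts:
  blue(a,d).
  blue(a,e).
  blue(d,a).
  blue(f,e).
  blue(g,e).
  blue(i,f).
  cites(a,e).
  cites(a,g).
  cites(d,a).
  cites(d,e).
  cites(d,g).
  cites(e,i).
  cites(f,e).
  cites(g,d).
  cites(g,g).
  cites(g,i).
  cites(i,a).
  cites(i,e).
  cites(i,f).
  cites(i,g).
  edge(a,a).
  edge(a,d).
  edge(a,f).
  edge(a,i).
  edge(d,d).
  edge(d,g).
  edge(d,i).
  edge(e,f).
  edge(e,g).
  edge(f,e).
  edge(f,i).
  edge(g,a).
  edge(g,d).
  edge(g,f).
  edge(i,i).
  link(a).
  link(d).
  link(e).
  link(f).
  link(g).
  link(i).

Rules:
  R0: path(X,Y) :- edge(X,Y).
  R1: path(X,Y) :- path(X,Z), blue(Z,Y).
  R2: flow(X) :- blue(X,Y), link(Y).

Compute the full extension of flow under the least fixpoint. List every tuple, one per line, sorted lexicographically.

flow(a)
flow(d)
flow(f)
flow(g)
flow(i)

round 1: derive flow(a) via R2 from blue(a,d), link(d)
round 1: derive flow(d) via R2 from blue(d,a), link(a)
round 1: derive flow(f) via R2 from blue(f,e), link(e)
round 1: derive flow(g) via R2 from blue(g,e), link(e)
round 1: derive flow(i) via R2 from blue(i,f), link(f)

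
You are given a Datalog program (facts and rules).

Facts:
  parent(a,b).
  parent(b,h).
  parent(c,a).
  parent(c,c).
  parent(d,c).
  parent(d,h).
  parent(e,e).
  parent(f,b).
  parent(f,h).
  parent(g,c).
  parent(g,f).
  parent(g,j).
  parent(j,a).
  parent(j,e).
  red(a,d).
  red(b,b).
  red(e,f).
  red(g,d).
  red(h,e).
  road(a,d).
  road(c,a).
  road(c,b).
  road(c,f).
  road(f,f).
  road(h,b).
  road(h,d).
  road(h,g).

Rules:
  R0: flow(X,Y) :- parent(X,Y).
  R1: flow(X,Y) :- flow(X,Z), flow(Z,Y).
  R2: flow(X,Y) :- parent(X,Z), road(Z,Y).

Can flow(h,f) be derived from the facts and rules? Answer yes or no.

round 1: derive flow(a,b) via R0 from parent(a,b)
round 1: derive flow(b,h) via R0 from parent(b,h)
round 1: derive flow(c,a) via R0 from parent(c,a)
round 1: derive flow(c,c) via R0 from parent(c,c)
round 1: derive flow(d,c) via R0 from parent(d,c)
round 1: derive flow(d,h) via R0 from parent(d,h)
round 1: derive flow(e,e) via R0 from parent(e,e)
round 1: derive flow(f,b) via R0 from parent(f,b)
round 1: derive flow(f,h) via R0 from parent(f,h)
round 1: derive flow(g,c) via R0 from parent(g,c)
round 1: derive flow(g,f) via R0 from parent(g,f)
round 1: derive flow(g,j) via R0 from parent(g,j)
round 1: derive flow(j,a) via R0 from parent(j,a)
round 1: derive flow(j,e) via R0 from parent(j,e)
round 1: derive flow(b,b) via R2 from parent(b,h), road(h,b)
round 1: derive flow(b,d) via R2 from parent(b,h), road(h,d)
round 1: derive flow(b,g) via R2 from parent(b,h), road(h,g)
round 1: derive flow(c,b) via R2 from parent(c,c), road(c,b)
round 1: derive flow(c,d) via R2 from parent(c,a), road(a,d)
round 1: derive flow(c,f) via R2 from parent(c,c), road(c,f)
round 1: derive flow(d,a) via R2 from parent(d,c), road(c,a)
round 1: derive flow(d,b) via R2 from parent(d,c), road(c,b)
round 1: derive flow(d,d) via R2 from parent(d,h), road(h,d)
round 1: derive flow(d,f) via R2 from parent(d,c), road(c,f)
round 1: derive flow(d,g) via R2 from parent(d,h), road(h,g)
round 1: derive flow(f,d) via R2 from parent(f,h), road(h,d)
round 1: derive flow(f,g) via R2 from parent(f,h), road(h,g)
round 1: derive flow(g,a) via R2 from parent(g,c), road(c,a)
round 1: derive flow(g,b) via R2 from parent(g,c), road(c,b)
round 1: derive flow(j,d) via R2 from parent(j,a), road(a,d)
round 2: derive flow(a,d) via R1 from flow(a,b), flow(b,d)
round 2: derive flow(a,g) via R1 from flow(a,b), flow(b,g)
round 2: derive flow(a,h) via R1 from flow(a,b), flow(b,h)
round 2: derive flow(b,a) via R1 from flow(b,d), flow(d,a)
round 2: derive flow(b,c) via R1 from flow(b,d), flow(d,c)
round 2: derive flow(b,f) via R1 from flow(b,d), flow(d,f)
round 2: derive flow(b,j) via R1 from flow(b,g), flow(g,j)
round 2: derive flow(c,g) via R1 from flow(c,b), flow(b,g)
round 2: derive flow(c,h) via R1 from flow(c,b), flow(b,h)
round 2: derive flow(d,j) via R1 from flow(d,g), flow(g,j)
round 2: derive flow(f,a) via R1 from flow(f,d), flow(d,a)
round 2: derive flow(f,c) via R1 from flow(f,d), flow(d,c)
round 2: derive flow(f,f) via R1 from flow(f,d), flow(d,f)
round 2: derive flow(f,j) via R1 from flow(f,g), flow(g,j)
round 2: derive flow(g,d) via R1 from flow(g,b), flow(b,d)
round 2: derive flow(g,e) via R1 from flow(g,j), flow(j,e)
round 2: derive flow(g,g) via R1 from flow(g,b), flow(b,g)
round 2: derive flow(g,h) via R1 from flow(g,b), flow(b,h)
round 2: derive flow(j,b) via R1 from flow(j,a), flow(a,b)
round 2: derive flow(j,c) via R1 from flow(j,d), flow(d,c)
round 2: derive flow(j,f) via R1 from flow(j,d), flow(d,f)
round 2: derive flow(j,g) via R1 from flow(j,d), flow(d,g)
round 2: derive flow(j,h) via R1 from flow(j,d), flow(d,h)
round 3: derive flow(a,a) via R1 from flow(a,b), flow(b,a)
round 3: derive flow(a,c) via R1 from flow(a,b), flow(b,c)
round 3: derive flow(a,e) via R1 from flow(a,g), flow(g,e)
round 3: derive flow(a,f) via R1 from flow(a,b), flow(b,f)
round 3: derive flow(a,j) via R1 from flow(a,b), flow(b,j)
round 3: derive flow(b,e) via R1 from flow(b,g), flow(g,e)
round 3: derive flow(c,e) via R1 from flow(c,g), flow(g,e)
round 3: derive flow(c,j) via R1 from flow(c,b), flow(b,j)
round 3: derive flow(d,e) via R1 from flow(d,g), flow(g,e)
round 3: derive flow(f,e) via R1 from flow(f,g), flow(g,e)
round 3: derive flow(j,j) via R1 from flow(j,b), flow(b,j)

no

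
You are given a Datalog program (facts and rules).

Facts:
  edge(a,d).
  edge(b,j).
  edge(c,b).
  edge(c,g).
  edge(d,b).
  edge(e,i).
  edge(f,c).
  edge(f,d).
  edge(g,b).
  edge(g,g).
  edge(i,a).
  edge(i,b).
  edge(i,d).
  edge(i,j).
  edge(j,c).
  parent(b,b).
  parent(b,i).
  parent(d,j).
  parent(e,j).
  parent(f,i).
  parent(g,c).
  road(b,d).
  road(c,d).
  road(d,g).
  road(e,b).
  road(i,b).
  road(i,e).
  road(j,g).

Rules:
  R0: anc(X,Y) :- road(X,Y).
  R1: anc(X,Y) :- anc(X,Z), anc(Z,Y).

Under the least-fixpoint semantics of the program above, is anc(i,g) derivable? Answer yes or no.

yes

round 1: derive anc(b,d) via R0 from road(b,d)
round 1: derive anc(c,d) via R0 from road(c,d)
round 1: derive anc(d,g) via R0 from road(d,g)
round 1: derive anc(e,b) via R0 from road(e,b)
round 1: derive anc(i,b) via R0 from road(i,b)
round 1: derive anc(i,e) via R0 from road(i,e)
round 1: derive anc(j,g) via R0 from road(j,g)
round 2: derive anc(b,g) via R1 from anc(b,d), anc(d,g)
round 2: derive anc(c,g) via R1 from anc(c,d), anc(d,g)
round 2: derive anc(e,d) via R1 from anc(e,b), anc(b,d)
round 2: derive anc(i,d) via R1 from anc(i,b), anc(b,d)
round 3: derive anc(e,g) via R1 from anc(e,b), anc(b,g)
round 3: derive anc(i,g) via R1 from anc(i,b), anc(b,g)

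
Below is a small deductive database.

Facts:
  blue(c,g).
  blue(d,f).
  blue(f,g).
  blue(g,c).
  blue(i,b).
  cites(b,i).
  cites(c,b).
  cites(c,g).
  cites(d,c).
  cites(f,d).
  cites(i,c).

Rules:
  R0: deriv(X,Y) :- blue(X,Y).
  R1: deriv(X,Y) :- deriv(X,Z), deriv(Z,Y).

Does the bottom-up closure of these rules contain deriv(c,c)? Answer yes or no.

round 1: derive deriv(c,g) via R0 from blue(c,g)
round 1: derive deriv(d,f) via R0 from blue(d,f)
round 1: derive deriv(f,g) via R0 from blue(f,g)
round 1: derive deriv(g,c) via R0 from blue(g,c)
round 1: derive deriv(i,b) via R0 from blue(i,b)
round 2: derive deriv(c,c) via R1 from deriv(c,g), deriv(g,c)
round 2: derive deriv(d,g) via R1 from deriv(d,f), deriv(f,g)
round 2: derive deriv(f,c) via R1 from deriv(f,g), deriv(g,c)
round 2: derive deriv(g,g) via R1 from deriv(g,c), deriv(c,g)
round 3: derive deriv(d,c) via R1 from deriv(d,f), deriv(f,c)

yes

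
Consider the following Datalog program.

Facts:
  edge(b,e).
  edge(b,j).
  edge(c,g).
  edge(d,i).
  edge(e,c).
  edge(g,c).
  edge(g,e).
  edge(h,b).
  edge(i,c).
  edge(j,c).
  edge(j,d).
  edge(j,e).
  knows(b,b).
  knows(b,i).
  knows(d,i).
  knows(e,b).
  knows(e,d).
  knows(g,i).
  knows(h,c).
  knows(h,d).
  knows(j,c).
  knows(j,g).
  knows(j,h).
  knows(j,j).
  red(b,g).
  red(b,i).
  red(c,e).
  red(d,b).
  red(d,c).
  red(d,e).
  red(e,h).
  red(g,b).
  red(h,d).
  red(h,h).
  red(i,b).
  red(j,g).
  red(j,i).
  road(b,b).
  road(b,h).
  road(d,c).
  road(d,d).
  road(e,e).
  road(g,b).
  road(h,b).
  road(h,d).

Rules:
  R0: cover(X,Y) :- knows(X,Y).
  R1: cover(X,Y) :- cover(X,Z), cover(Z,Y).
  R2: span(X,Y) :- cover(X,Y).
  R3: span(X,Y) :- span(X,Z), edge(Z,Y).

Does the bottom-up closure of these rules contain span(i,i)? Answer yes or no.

no

round 1: derive cover(b,b) via R0 from knows(b,b)
round 1: derive cover(b,i) via R0 from knows(b,i)
round 1: derive cover(d,i) via R0 from knows(d,i)
round 1: derive cover(e,b) via R0 from knows(e,b)
round 1: derive cover(e,d) via R0 from knows(e,d)
round 1: derive cover(g,i) via R0 from knows(g,i)
round 1: derive cover(h,c) via R0 from knows(h,c)
round 1: derive cover(h,d) via R0 from knows(h,d)
round 1: derive cover(j,c) via R0 from knows(j,c)
round 1: derive cover(j,g) via R0 from knows(j,g)
round 1: derive cover(j,h) via R0 from knows(j,h)
round 1: derive cover(j,j) via R0 from knows(j,j)
round 2: derive cover(e,i) via R1 from cover(e,b), cover(b,i)
round 2: derive cover(h,i) via R1 from cover(h,d), cover(d,i)
round 2: derive cover(j,d) via R1 from cover(j,h), cover(h,d)
round 2: derive cover(j,i) via R1 from cover(j,g), cover(g,i)
round 2: derive span(b,b) via R2 from cover(b,b)
round 2: derive span(b,i) via R2 from cover(b,i)
round 2: derive span(d,i) via R2 from cover(d,i)
round 2: derive span(e,b) via R2 from cover(e,b)
round 2: derive span(e,d) via R2 from cover(e,d)
round 2: derive span(g,i) via R2 from cover(g,i)
round 2: derive span(h,c) via R2 from cover(h,c)
round 2: derive span(h,d) via R2 from cover(h,d)
round 2: derive span(j,c) via R2 from cover(j,c)
round 2: derive span(j,g) via R2 from cover(j,g)
round 2: derive span(j,h) via R2 from cover(j,h)
round 2: derive span(j,j) via R2 from cover(j,j)
round 3: derive span(e,i) via R2 from cover(e,i)
round 3: derive span(h,i) via R2 from cover(h,i)
round 3: derive span(j,d) via R2 from cover(j,d)
round 3: derive span(j,i) via R2 from cover(j,i)
round 3: derive span(b,c) via R3 from span(b,i), edge(i,c)
round 3: derive span(b,e) via R3 from span(b,b), edge(b,e)
round 3: derive span(b,j) via R3 from span(b,b), edge(b,j)
round 3: derive span(d,c) via R3 from span(d,i), edge(i,c)
round 3: derive span(e,e) via R3 from span(e,b), edge(b,e)
round 3: derive span(e,j) via R3 from span(e,b), edge(b,j)
round 3: derive span(g,c) via R3 from span(g,i), edge(i,c)
round 3: derive span(h,g) via R3 from span(h,c), edge(c,g)
round 3: derive span(j,b) via R3 from span(j,h), edge(h,b)
round 3: derive span(j,e) via R3 from span(j,g), edge(g,e)
round 4: derive span(b,d) via R3 from span(b,j), edge(j,d)
round 4: derive span(b,g) via R3 from span(b,c), edge(c,g)
round 4: derive span(d,g) via R3 from span(d,c), edge(c,g)
round 4: derive span(e,c) via R3 from span(e,e), edge(e,c)
round 4: derive span(g,g) via R3 from span(g,c), edge(c,g)
round 4: derive span(h,e) via R3 from span(h,g), edge(g,e)
round 5: derive span(d,e) via R3 from span(d,g), edge(g,e)
round 5: derive span(e,g) via R3 from span(e,c), edge(c,g)
round 5: derive span(g,e) via R3 from span(g,g), edge(g,e)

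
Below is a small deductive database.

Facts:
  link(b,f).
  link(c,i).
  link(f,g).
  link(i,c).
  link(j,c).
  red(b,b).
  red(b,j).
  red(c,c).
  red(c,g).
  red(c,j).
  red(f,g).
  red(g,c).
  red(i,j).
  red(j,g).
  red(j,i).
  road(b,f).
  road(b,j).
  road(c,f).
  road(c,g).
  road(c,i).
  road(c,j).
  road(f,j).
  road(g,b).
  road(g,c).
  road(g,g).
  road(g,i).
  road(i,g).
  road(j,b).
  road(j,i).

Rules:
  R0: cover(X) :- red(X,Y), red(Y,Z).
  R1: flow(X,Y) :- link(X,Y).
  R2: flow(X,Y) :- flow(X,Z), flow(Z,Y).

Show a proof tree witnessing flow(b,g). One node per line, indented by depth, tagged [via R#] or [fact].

flow(b,g)  [via R2]
  flow(b,f)  [via R1]
    link(b,f)  [fact]
  flow(f,g)  [via R1]
    link(f,g)  [fact]

round 1: derive flow(b,f) via R1 from link(b,f)
round 1: derive flow(c,i) via R1 from link(c,i)
round 1: derive flow(f,g) via R1 from link(f,g)
round 1: derive flow(i,c) via R1 from link(i,c)
round 1: derive flow(j,c) via R1 from link(j,c)
round 2: derive flow(b,g) via R2 from flow(b,f), flow(f,g)
round 2: derive flow(c,c) via R2 from flow(c,i), flow(i,c)
round 2: derive flow(i,i) via R2 from flow(i,c), flow(c,i)
round 2: derive flow(j,i) via R2 from flow(j,c), flow(c,i)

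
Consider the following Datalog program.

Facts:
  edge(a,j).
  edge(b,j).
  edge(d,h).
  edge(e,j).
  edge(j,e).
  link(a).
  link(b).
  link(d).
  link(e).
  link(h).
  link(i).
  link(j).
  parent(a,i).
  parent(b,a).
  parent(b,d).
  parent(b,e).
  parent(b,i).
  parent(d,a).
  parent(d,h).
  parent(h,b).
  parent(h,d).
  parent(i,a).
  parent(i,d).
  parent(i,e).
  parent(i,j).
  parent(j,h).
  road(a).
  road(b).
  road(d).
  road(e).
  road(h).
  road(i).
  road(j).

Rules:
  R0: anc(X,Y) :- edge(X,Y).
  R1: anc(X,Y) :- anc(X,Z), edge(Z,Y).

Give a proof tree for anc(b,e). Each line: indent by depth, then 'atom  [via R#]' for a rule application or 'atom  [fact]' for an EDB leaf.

round 1: derive anc(a,j) via R0 from edge(a,j)
round 1: derive anc(b,j) via R0 from edge(b,j)
round 1: derive anc(d,h) via R0 from edge(d,h)
round 1: derive anc(e,j) via R0 from edge(e,j)
round 1: derive anc(j,e) via R0 from edge(j,e)
round 2: derive anc(a,e) via R1 from anc(a,j), edge(j,e)
round 2: derive anc(b,e) via R1 from anc(b,j), edge(j,e)
round 2: derive anc(e,e) via R1 from anc(e,j), edge(j,e)
round 2: derive anc(j,j) via R1 from anc(j,e), edge(e,j)

anc(b,e)  [via R1]
  anc(b,j)  [via R0]
    edge(b,j)  [fact]
  edge(j,e)  [fact]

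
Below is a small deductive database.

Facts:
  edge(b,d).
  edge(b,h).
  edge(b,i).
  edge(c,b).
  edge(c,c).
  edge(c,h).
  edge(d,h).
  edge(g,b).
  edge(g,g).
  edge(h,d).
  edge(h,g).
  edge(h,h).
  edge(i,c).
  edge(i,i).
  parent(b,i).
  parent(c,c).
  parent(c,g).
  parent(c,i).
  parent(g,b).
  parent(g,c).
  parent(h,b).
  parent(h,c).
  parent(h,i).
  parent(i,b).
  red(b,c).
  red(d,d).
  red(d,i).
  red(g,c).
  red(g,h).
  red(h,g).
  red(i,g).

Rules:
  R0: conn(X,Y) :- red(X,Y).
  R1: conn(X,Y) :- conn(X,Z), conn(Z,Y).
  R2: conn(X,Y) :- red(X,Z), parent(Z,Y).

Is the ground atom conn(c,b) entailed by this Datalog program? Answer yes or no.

round 1: derive conn(b,c) via R0 from red(b,c)
round 1: derive conn(d,d) via R0 from red(d,d)
round 1: derive conn(d,i) via R0 from red(d,i)
round 1: derive conn(g,c) via R0 from red(g,c)
round 1: derive conn(g,h) via R0 from red(g,h)
round 1: derive conn(h,g) via R0 from red(h,g)
round 1: derive conn(i,g) via R0 from red(i,g)
round 1: derive conn(b,g) via R2 from red(b,c), parent(c,g)
round 1: derive conn(b,i) via R2 from red(b,c), parent(c,i)
round 1: derive conn(d,b) via R2 from red(d,i), parent(i,b)
round 1: derive conn(g,b) via R2 from red(g,h), parent(h,b)
round 1: derive conn(g,g) via R2 from red(g,c), parent(c,g)
round 1: derive conn(g,i) via R2 from red(g,c), parent(c,i)
round 1: derive conn(h,b) via R2 from red(h,g), parent(g,b)
round 1: derive conn(h,c) via R2 from red(h,g), parent(g,c)
round 1: derive conn(i,b) via R2 from red(i,g), parent(g,b)
round 1: derive conn(i,c) via R2 from red(i,g), parent(g,c)
round 2: derive conn(b,b) via R1 from conn(b,g), conn(g,b)
round 2: derive conn(b,h) via R1 from conn(b,g), conn(g,h)
round 2: derive conn(d,c) via R1 from conn(d,b), conn(b,c)
round 2: derive conn(d,g) via R1 from conn(d,b), conn(b,g)
round 2: derive conn(h,h) via R1 from conn(h,g), conn(g,h)
round 2: derive conn(h,i) via R1 from conn(h,b), conn(b,i)
round 2: derive conn(i,h) via R1 from conn(i,g), conn(g,h)
round 2: derive conn(i,i) via R1 from conn(i,b), conn(b,i)
round 3: derive conn(d,h) via R1 from conn(d,b), conn(b,h)

no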